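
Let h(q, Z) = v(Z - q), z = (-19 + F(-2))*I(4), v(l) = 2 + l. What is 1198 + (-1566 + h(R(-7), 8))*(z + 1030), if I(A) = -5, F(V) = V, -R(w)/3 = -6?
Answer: -1785292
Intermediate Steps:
R(w) = 18 (R(w) = -3*(-6) = 18)
z = 105 (z = (-19 - 2)*(-5) = -21*(-5) = 105)
h(q, Z) = 2 + Z - q (h(q, Z) = 2 + (Z - q) = 2 + Z - q)
1198 + (-1566 + h(R(-7), 8))*(z + 1030) = 1198 + (-1566 + (2 + 8 - 1*18))*(105 + 1030) = 1198 + (-1566 + (2 + 8 - 18))*1135 = 1198 + (-1566 - 8)*1135 = 1198 - 1574*1135 = 1198 - 1786490 = -1785292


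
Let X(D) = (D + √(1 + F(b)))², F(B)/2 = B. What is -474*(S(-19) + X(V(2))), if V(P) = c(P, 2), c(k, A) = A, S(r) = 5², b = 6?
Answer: -19908 - 1896*√13 ≈ -26744.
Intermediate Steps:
F(B) = 2*B
S(r) = 25
V(P) = 2
X(D) = (D + √13)² (X(D) = (D + √(1 + 2*6))² = (D + √(1 + 12))² = (D + √13)²)
-474*(S(-19) + X(V(2))) = -474*(25 + (2 + √13)²) = -11850 - 474*(2 + √13)²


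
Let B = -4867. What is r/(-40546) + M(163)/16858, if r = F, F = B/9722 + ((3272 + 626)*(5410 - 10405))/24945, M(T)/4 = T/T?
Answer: 107748944923413/5525504485970524 ≈ 0.019500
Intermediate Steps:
M(T) = 4 (M(T) = 4*(T/T) = 4*1 = 4)
F = -12627580369/16167686 (F = -4867/9722 + ((3272 + 626)*(5410 - 10405))/24945 = -4867*1/9722 + (3898*(-4995))*(1/24945) = -4867/9722 - 19470510*1/24945 = -4867/9722 - 1298034/1663 = -12627580369/16167686 ≈ -781.04)
r = -12627580369/16167686 ≈ -781.04
r/(-40546) + M(163)/16858 = -12627580369/16167686/(-40546) + 4/16858 = -12627580369/16167686*(-1/40546) + 4*(1/16858) = 12627580369/655534996556 + 2/8429 = 107748944923413/5525504485970524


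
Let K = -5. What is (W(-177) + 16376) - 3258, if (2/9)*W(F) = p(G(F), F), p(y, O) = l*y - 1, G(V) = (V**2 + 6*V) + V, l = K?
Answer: -1327823/2 ≈ -6.6391e+5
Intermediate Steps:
l = -5
G(V) = V**2 + 7*V
p(y, O) = -1 - 5*y (p(y, O) = -5*y - 1 = -1 - 5*y)
W(F) = -9/2 - 45*F*(7 + F)/2 (W(F) = 9*(-1 - 5*F*(7 + F))/2 = -9/2 - 45*F*(7 + F)/2)
(W(-177) + 16376) - 3258 = ((-9/2 - 45/2*(-177)*(7 - 177)) + 16376) - 3258 = ((-9/2 - 45/2*(-177)*(-170)) + 16376) - 3258 = ((-9/2 - 677025) + 16376) - 3258 = (-1354059/2 + 16376) - 3258 = -1321307/2 - 3258 = -1327823/2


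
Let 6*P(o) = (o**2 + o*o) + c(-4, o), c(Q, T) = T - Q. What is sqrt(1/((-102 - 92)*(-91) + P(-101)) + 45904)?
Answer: sqrt(731423340041038)/126229 ≈ 214.25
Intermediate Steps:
P(o) = 2/3 + o**2/3 + o/6 (P(o) = ((o**2 + o*o) + (o - 1*(-4)))/6 = ((o**2 + o**2) + (o + 4))/6 = (2*o**2 + (4 + o))/6 = (4 + o + 2*o**2)/6 = 2/3 + o**2/3 + o/6)
sqrt(1/((-102 - 92)*(-91) + P(-101)) + 45904) = sqrt(1/((-102 - 92)*(-91) + (2/3 + (1/3)*(-101)**2 + (1/6)*(-101))) + 45904) = sqrt(1/(-194*(-91) + (2/3 + (1/3)*10201 - 101/6)) + 45904) = sqrt(1/(17654 + (2/3 + 10201/3 - 101/6)) + 45904) = sqrt(1/(17654 + 20305/6) + 45904) = sqrt(1/(126229/6) + 45904) = sqrt(6/126229 + 45904) = sqrt(5794416022/126229) = sqrt(731423340041038)/126229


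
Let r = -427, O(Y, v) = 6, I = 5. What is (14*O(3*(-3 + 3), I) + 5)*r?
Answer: -38003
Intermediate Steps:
(14*O(3*(-3 + 3), I) + 5)*r = (14*6 + 5)*(-427) = (84 + 5)*(-427) = 89*(-427) = -38003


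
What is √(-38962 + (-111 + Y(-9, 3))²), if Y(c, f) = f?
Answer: I*√27298 ≈ 165.22*I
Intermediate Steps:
√(-38962 + (-111 + Y(-9, 3))²) = √(-38962 + (-111 + 3)²) = √(-38962 + (-108)²) = √(-38962 + 11664) = √(-27298) = I*√27298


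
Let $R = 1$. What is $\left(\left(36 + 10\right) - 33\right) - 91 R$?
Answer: $-78$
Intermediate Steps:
$\left(\left(36 + 10\right) - 33\right) - 91 R = \left(\left(36 + 10\right) - 33\right) - 91 = \left(46 - 33\right) - 91 = 13 - 91 = -78$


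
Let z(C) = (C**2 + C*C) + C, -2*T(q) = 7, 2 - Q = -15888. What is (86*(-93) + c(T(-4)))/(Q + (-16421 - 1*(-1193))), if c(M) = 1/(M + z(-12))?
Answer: -2179454/180395 ≈ -12.082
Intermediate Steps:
Q = 15890 (Q = 2 - 1*(-15888) = 2 + 15888 = 15890)
T(q) = -7/2 (T(q) = -1/2*7 = -7/2)
z(C) = C + 2*C**2 (z(C) = (C**2 + C**2) + C = 2*C**2 + C = C + 2*C**2)
c(M) = 1/(276 + M) (c(M) = 1/(M - 12*(1 + 2*(-12))) = 1/(M - 12*(1 - 24)) = 1/(M - 12*(-23)) = 1/(M + 276) = 1/(276 + M))
(86*(-93) + c(T(-4)))/(Q + (-16421 - 1*(-1193))) = (86*(-93) + 1/(276 - 7/2))/(15890 + (-16421 - 1*(-1193))) = (-7998 + 1/(545/2))/(15890 + (-16421 + 1193)) = (-7998 + 2/545)/(15890 - 15228) = -4358908/545/662 = -4358908/545*1/662 = -2179454/180395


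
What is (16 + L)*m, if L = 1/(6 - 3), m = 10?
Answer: 490/3 ≈ 163.33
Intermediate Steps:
L = 1/3 ≈ 0.33333
(16 + L)*m = (16 + 1/3)*10 = (49/3)*10 = 490/3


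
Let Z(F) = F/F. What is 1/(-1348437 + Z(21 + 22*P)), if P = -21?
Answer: -1/1348436 ≈ -7.4160e-7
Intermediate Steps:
Z(F) = 1
1/(-1348437 + Z(21 + 22*P)) = 1/(-1348437 + 1) = 1/(-1348436) = -1/1348436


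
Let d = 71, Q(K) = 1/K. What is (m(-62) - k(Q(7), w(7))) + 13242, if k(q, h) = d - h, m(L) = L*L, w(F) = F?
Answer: 17022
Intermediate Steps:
m(L) = L²
k(q, h) = 71 - h
(m(-62) - k(Q(7), w(7))) + 13242 = ((-62)² - (71 - 1*7)) + 13242 = (3844 - (71 - 7)) + 13242 = (3844 - 1*64) + 13242 = (3844 - 64) + 13242 = 3780 + 13242 = 17022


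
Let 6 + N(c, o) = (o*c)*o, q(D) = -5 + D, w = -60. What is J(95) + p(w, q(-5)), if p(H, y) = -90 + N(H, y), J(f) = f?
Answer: -6001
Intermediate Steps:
N(c, o) = -6 + c*o**2 (N(c, o) = -6 + (o*c)*o = -6 + (c*o)*o = -6 + c*o**2)
p(H, y) = -96 + H*y**2 (p(H, y) = -90 + (-6 + H*y**2) = -96 + H*y**2)
J(95) + p(w, q(-5)) = 95 + (-96 - 60*(-5 - 5)**2) = 95 + (-96 - 60*(-10)**2) = 95 + (-96 - 60*100) = 95 + (-96 - 6000) = 95 - 6096 = -6001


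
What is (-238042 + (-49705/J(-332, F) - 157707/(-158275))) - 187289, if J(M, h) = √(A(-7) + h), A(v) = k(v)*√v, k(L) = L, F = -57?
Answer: -67319106318/158275 - 49705/√(-57 - 7*I*√7) ≈ -4.2633e+5 - 6341.4*I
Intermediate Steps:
A(v) = v^(3/2) (A(v) = v*√v = v^(3/2))
J(M, h) = √(h - 7*I*√7) (J(M, h) = √((-7)^(3/2) + h) = √(-7*I*√7 + h) = √(h - 7*I*√7))
(-238042 + (-49705/J(-332, F) - 157707/(-158275))) - 187289 = (-238042 + (-49705/√(-57 - 7*I*√7) - 157707/(-158275))) - 187289 = (-238042 + (-49705/√(-57 - 7*I*√7) - 157707*(-1/158275))) - 187289 = (-238042 + (-49705/√(-57 - 7*I*√7) + 157707/158275)) - 187289 = (-238042 + (157707/158275 - 49705/√(-57 - 7*I*√7))) - 187289 = (-37675939843/158275 - 49705/√(-57 - 7*I*√7)) - 187289 = -67319106318/158275 - 49705/√(-57 - 7*I*√7)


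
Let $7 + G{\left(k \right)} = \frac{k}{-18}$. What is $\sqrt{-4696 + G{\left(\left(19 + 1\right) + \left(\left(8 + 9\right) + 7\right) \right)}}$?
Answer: $\frac{i \sqrt{42349}}{3} \approx 68.596 i$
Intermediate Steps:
$G{\left(k \right)} = -7 - \frac{k}{18}$ ($G{\left(k \right)} = -7 + \frac{k}{-18} = -7 + k \left(- \frac{1}{18}\right) = -7 - \frac{k}{18}$)
$\sqrt{-4696 + G{\left(\left(19 + 1\right) + \left(\left(8 + 9\right) + 7\right) \right)}} = \sqrt{-4696 - \left(7 + \frac{\left(19 + 1\right) + \left(\left(8 + 9\right) + 7\right)}{18}\right)} = \sqrt{-4696 - \left(7 + \frac{20 + \left(17 + 7\right)}{18}\right)} = \sqrt{-4696 - \left(7 + \frac{20 + 24}{18}\right)} = \sqrt{-4696 - \frac{85}{9}} = \sqrt{- \frac{42349}{9}} = \frac{i \sqrt{42349}}{3}$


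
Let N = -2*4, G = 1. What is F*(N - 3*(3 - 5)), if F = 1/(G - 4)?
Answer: ⅔ ≈ 0.66667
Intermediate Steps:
F = -⅓ (F = 1/(1 - 4) = 1/(-3) = -⅓ ≈ -0.33333)
N = -8
F*(N - 3*(3 - 5)) = -(-8 - 3*(3 - 5))/3 = -(-8 - 3*(-2))/3 = -(-8 + 6)/3 = -⅓*(-2) = ⅔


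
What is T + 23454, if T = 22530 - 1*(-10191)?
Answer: 56175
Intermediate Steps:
T = 32721 (T = 22530 + 10191 = 32721)
T + 23454 = 32721 + 23454 = 56175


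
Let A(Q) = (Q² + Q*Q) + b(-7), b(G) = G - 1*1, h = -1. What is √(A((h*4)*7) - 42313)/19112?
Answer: I*√40753/19112 ≈ 0.010563*I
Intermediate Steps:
b(G) = -1 + G (b(G) = G - 1 = -1 + G)
A(Q) = -8 + 2*Q² (A(Q) = (Q² + Q*Q) + (-1 - 7) = (Q² + Q²) - 8 = 2*Q² - 8 = -8 + 2*Q²)
√(A((h*4)*7) - 42313)/19112 = √((-8 + 2*(-1*4*7)²) - 42313)/19112 = √((-8 + 2*(-4*7)²) - 42313)*(1/19112) = √((-8 + 2*(-28)²) - 42313)*(1/19112) = √((-8 + 2*784) - 42313)*(1/19112) = √((-8 + 1568) - 42313)*(1/19112) = √(1560 - 42313)*(1/19112) = √(-40753)*(1/19112) = (I*√40753)*(1/19112) = I*√40753/19112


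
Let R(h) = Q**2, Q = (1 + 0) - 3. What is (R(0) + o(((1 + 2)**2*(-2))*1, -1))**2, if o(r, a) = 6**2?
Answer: 1600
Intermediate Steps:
Q = -2 (Q = 1 - 3 = -2)
R(h) = 4 (R(h) = (-2)**2 = 4)
o(r, a) = 36
(R(0) + o(((1 + 2)**2*(-2))*1, -1))**2 = (4 + 36)**2 = 40**2 = 1600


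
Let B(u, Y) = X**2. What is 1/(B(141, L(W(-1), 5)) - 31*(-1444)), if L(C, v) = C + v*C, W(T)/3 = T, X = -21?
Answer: 1/45205 ≈ 2.2121e-5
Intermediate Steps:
W(T) = 3*T
L(C, v) = C + C*v
B(u, Y) = 441 (B(u, Y) = (-21)**2 = 441)
1/(B(141, L(W(-1), 5)) - 31*(-1444)) = 1/(441 - 31*(-1444)) = 1/(441 + 44764) = 1/45205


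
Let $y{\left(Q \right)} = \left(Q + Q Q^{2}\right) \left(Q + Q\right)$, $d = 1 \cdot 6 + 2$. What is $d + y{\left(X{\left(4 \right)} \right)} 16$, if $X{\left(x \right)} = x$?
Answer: $8712$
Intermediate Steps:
$d = 8$ ($d = 6 + 2 = 8$)
$y{\left(Q \right)} = 2 Q \left(Q + Q^{3}\right)$ ($y{\left(Q \right)} = \left(Q + Q^{3}\right) 2 Q = 2 Q \left(Q + Q^{3}\right)$)
$d + y{\left(X{\left(4 \right)} \right)} 16 = 8 + 2 \cdot 4^{2} \left(1 + 4^{2}\right) 16 = 8 + 2 \cdot 16 \left(1 + 16\right) 16 = 8 + 2 \cdot 16 \cdot 17 \cdot 16 = 8 + 544 \cdot 16 = 8 + 8704 = 8712$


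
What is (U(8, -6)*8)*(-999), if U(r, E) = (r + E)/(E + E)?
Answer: 1332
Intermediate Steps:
U(r, E) = (E + r)/(2*E) (U(r, E) = (E + r)/((2*E)) = (E + r)*(1/(2*E)) = (E + r)/(2*E))
(U(8, -6)*8)*(-999) = (((1/2)*(-6 + 8)/(-6))*8)*(-999) = (((1/2)*(-1/6)*2)*8)*(-999) = -1/6*8*(-999) = -4/3*(-999) = 1332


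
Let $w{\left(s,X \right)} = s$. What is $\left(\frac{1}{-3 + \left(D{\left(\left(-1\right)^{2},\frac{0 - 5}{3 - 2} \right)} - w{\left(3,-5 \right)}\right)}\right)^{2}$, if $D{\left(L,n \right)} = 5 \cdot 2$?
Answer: $\frac{1}{16} \approx 0.0625$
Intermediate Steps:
$D{\left(L,n \right)} = 10$
$\left(\frac{1}{-3 + \left(D{\left(\left(-1\right)^{2},\frac{0 - 5}{3 - 2} \right)} - w{\left(3,-5 \right)}\right)}\right)^{2} = \left(\frac{1}{-3 + \left(10 - 3\right)}\right)^{2} = \left(\frac{1}{-3 + 7}\right)^{2} = \left(\frac{1}{4}\right)^{2} = \frac{1}{16}$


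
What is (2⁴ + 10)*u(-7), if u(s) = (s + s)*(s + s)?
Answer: 5096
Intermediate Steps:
u(s) = 4*s² (u(s) = (2*s)*(2*s) = 4*s²)
(2⁴ + 10)*u(-7) = (2⁴ + 10)*(4*(-7)²) = (16 + 10)*(4*49) = 26*196 = 5096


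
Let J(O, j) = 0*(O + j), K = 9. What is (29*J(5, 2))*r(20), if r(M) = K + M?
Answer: 0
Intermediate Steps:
r(M) = 9 + M
J(O, j) = 0
(29*J(5, 2))*r(20) = (29*0)*(9 + 20) = 0*29 = 0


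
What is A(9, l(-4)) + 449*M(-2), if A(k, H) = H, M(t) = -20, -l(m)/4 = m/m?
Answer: -8984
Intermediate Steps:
l(m) = -4 (l(m) = -4*m/m = -4*1 = -4)
A(9, l(-4)) + 449*M(-2) = -4 + 449*(-20) = -4 - 8980 = -8984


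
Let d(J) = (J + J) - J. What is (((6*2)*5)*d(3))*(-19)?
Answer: -3420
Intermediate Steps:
d(J) = J (d(J) = 2*J - J = J)
(((6*2)*5)*d(3))*(-19) = (((6*2)*5)*3)*(-19) = ((12*5)*3)*(-19) = (60*3)*(-19) = 180*(-19) = -3420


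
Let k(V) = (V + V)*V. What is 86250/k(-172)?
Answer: 43125/29584 ≈ 1.4577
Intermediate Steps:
k(V) = 2*V² (k(V) = (2*V)*V = 2*V²)
86250/k(-172) = 86250/((2*(-172)²)) = 86250/((2*29584)) = 86250/59168 = 86250*(1/59168) = 43125/29584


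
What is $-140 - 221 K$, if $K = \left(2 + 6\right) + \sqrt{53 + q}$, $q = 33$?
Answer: $-1908 - 221 \sqrt{86} \approx -3957.5$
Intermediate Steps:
$K = 8 + \sqrt{86}$ ($K = \left(2 + 6\right) + \sqrt{53 + 33} = 8 + \sqrt{86} \approx 17.274$)
$-140 - 221 K = -140 - 221 \left(8 + \sqrt{86}\right) = -140 - \left(1768 + 221 \sqrt{86}\right) = -1908 - 221 \sqrt{86}$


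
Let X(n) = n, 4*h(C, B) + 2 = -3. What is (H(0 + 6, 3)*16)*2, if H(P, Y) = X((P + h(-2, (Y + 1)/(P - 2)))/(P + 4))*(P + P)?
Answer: 912/5 ≈ 182.40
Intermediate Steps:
h(C, B) = -5/4 (h(C, B) = -1/2 + (1/4)*(-3) = -1/2 - 3/4 = -5/4)
H(P, Y) = 2*P*(-5/4 + P)/(4 + P) (H(P, Y) = ((P - 5/4)/(P + 4))*(P + P) = ((-5/4 + P)/(4 + P))*(2*P) = 2*P*(-5/4 + P)/(4 + P))
(H(0 + 6, 3)*16)*2 = (((0 + 6)*(-5 + 4*(0 + 6))/(2*(4 + (0 + 6))))*16)*2 = (((1/2)*6*(-5 + 4*6)/(4 + 6))*16)*2 = (((1/2)*6*(-5 + 24)/10)*16)*2 = (((1/2)*6*(1/10)*19)*16)*2 = ((57/10)*16)*2 = (456/5)*2 = 912/5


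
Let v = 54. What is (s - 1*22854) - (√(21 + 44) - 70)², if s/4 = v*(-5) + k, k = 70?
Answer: -28619 + 140*√65 ≈ -27490.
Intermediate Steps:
s = -800 (s = 4*(54*(-5) + 70) = 4*(-270 + 70) = 4*(-200) = -800)
(s - 1*22854) - (√(21 + 44) - 70)² = (-800 - 1*22854) - (√(21 + 44) - 70)² = (-800 - 22854) - (√65 - 70)² = -23654 - (-70 + √65)²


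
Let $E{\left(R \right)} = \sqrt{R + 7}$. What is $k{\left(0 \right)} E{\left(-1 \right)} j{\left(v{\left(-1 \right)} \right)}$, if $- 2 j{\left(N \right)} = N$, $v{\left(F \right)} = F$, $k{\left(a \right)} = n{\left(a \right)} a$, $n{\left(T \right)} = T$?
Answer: $0$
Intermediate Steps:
$E{\left(R \right)} = \sqrt{7 + R}$
$k{\left(a \right)} = a^{2}$ ($k{\left(a \right)} = a a = a^{2}$)
$j{\left(N \right)} = - \frac{N}{2}$
$k{\left(0 \right)} E{\left(-1 \right)} j{\left(v{\left(-1 \right)} \right)} = 0^{2} \sqrt{7 - 1} \left(\left(- \frac{1}{2}\right) \left(-1\right)\right) = 0 \sqrt{6} \cdot \frac{1}{2} = 0 \cdot \frac{1}{2} = 0$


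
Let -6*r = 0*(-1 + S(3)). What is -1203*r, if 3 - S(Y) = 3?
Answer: 0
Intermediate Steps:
S(Y) = 0 (S(Y) = 3 - 1*3 = 3 - 3 = 0)
r = 0 (r = -0*(-1 + 0) = -0*(-1) = -⅙*0 = 0)
-1203*r = -1203*0 = 0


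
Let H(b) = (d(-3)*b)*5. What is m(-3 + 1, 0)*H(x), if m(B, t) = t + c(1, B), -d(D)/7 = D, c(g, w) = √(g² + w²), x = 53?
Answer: 5565*√5 ≈ 12444.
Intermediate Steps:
d(D) = -7*D
H(b) = 105*b (H(b) = ((-7*(-3))*b)*5 = (21*b)*5 = 105*b)
m(B, t) = t + √(1 + B²) (m(B, t) = t + √(1² + B²) = t + √(1 + B²))
m(-3 + 1, 0)*H(x) = (0 + √(1 + (-3 + 1)²))*(105*53) = (0 + √(1 + (-2)²))*5565 = (0 + √(1 + 4))*5565 = (0 + √5)*5565 = √5*5565 = 5565*√5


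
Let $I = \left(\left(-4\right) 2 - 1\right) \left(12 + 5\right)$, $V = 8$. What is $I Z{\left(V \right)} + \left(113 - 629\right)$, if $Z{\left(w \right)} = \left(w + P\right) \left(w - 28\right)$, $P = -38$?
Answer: $-92316$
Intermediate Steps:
$Z{\left(w \right)} = \left(-38 + w\right) \left(-28 + w\right)$ ($Z{\left(w \right)} = \left(w - 38\right) \left(w - 28\right) = \left(-38 + w\right) \left(-28 + w\right)$)
$I = -153$ ($I = \left(-8 - 1\right) 17 = \left(-9\right) 17 = -153$)
$I Z{\left(V \right)} + \left(113 - 629\right) = - 153 \left(1064 + 8^{2} - 528\right) + \left(113 - 629\right) = - 153 \left(1064 + 64 - 528\right) - 516 = \left(-153\right) 600 - 516 = -91800 - 516 = -92316$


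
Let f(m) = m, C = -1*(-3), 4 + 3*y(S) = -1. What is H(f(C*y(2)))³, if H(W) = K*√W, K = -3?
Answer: 135*I*√5 ≈ 301.87*I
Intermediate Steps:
y(S) = -5/3 (y(S) = -4/3 + (⅓)*(-1) = -4/3 - ⅓ = -5/3)
C = 3
H(W) = -3*√W
H(f(C*y(2)))³ = (-3*I*√5)³ = 135*I*√5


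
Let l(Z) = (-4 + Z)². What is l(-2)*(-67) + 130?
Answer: -2282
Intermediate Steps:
l(-2)*(-67) + 130 = (-4 - 2)²*(-67) + 130 = (-6)²*(-67) + 130 = 36*(-67) + 130 = -2412 + 130 = -2282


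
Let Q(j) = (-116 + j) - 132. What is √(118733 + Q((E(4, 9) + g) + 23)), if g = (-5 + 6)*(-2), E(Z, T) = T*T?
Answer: √118587 ≈ 344.36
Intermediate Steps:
E(Z, T) = T²
g = -2 (g = 1*(-2) = -2)
Q(j) = -248 + j
√(118733 + Q((E(4, 9) + g) + 23)) = √(118733 + (-248 + ((9² - 2) + 23))) = √(118733 + (-248 + ((81 - 2) + 23))) = √(118733 + (-248 + (79 + 23))) = √(118733 + (-248 + 102)) = √(118733 - 146) = √118587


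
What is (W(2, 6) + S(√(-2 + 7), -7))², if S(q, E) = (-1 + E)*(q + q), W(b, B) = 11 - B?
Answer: 1305 - 160*√5 ≈ 947.23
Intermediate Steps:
S(q, E) = 2*q*(-1 + E) (S(q, E) = (-1 + E)*(2*q) = 2*q*(-1 + E))
(W(2, 6) + S(√(-2 + 7), -7))² = ((11 - 1*6) + 2*√(-2 + 7)*(-1 - 7))² = ((11 - 6) + 2*√5*(-8))² = (5 - 16*√5)²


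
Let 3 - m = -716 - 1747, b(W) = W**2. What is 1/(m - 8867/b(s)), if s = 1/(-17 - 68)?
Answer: -1/64061609 ≈ -1.5610e-8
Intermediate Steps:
s = -1/85 (s = 1/(-85) = -1/85 ≈ -0.011765)
m = 2466 (m = 3 - (-716 - 1747) = 3 - 1*(-2463) = 3 + 2463 = 2466)
1/(m - 8867/b(s)) = 1/(2466 - 8867/((-1/85)**2)) = 1/(2466 - 8867/1/7225) = 1/(2466 - 8867*7225) = 1/(2466 - 64064075) = 1/(-64061609) = -1/64061609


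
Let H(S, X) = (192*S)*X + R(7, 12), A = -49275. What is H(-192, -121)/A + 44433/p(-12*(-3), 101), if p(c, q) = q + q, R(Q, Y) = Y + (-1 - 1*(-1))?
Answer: 429467921/3317850 ≈ 129.44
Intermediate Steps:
R(Q, Y) = Y (R(Q, Y) = Y + (-1 + 1) = Y + 0 = Y)
p(c, q) = 2*q
H(S, X) = 12 + 192*S*X (H(S, X) = (192*S)*X + 12 = 192*S*X + 12 = 12 + 192*S*X)
H(-192, -121)/A + 44433/p(-12*(-3), 101) = (12 + 192*(-192)*(-121))/(-49275) + 44433/((2*101)) = (12 + 4460544)*(-1/49275) + 44433/202 = 4460556*(-1/49275) + 44433*(1/202) = -1486852/16425 + 44433/202 = 429467921/3317850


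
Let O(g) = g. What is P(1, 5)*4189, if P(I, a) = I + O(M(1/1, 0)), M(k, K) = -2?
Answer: -4189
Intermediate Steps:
P(I, a) = -2 + I (P(I, a) = I - 2 = -2 + I)
P(1, 5)*4189 = (-2 + 1)*4189 = -1*4189 = -4189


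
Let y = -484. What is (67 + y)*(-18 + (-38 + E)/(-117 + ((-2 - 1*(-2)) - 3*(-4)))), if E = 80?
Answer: 38364/5 ≈ 7672.8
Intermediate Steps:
(67 + y)*(-18 + (-38 + E)/(-117 + ((-2 - 1*(-2)) - 3*(-4)))) = (67 - 484)*(-18 + (-38 + 80)/(-117 + ((-2 - 1*(-2)) - 3*(-4)))) = -417*(-18 + 42/(-117 + ((-2 + 2) + 12))) = -417*(-18 + 42/(-117 + (0 + 12))) = -417*(-18 + 42/(-117 + 12)) = -417*(-18 + 42/(-105)) = -417*(-18 + 42*(-1/105)) = -417*(-18 - 2/5) = -417*(-92/5) = 38364/5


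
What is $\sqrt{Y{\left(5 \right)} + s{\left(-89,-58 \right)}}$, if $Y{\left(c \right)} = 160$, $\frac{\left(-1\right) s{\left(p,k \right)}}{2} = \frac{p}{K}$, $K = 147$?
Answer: $\frac{17 \sqrt{246}}{21} \approx 12.697$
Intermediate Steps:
$s{\left(p,k \right)} = - \frac{2 p}{147}$ ($s{\left(p,k \right)} = - 2 \frac{p}{147} = - \frac{2 p}{147}$)
$\sqrt{Y{\left(5 \right)} + s{\left(-89,-58 \right)}} = \sqrt{160 - - \frac{178}{147}} = \sqrt{160 + \frac{178}{147}} = \sqrt{\frac{23698}{147}} = \frac{17 \sqrt{246}}{21}$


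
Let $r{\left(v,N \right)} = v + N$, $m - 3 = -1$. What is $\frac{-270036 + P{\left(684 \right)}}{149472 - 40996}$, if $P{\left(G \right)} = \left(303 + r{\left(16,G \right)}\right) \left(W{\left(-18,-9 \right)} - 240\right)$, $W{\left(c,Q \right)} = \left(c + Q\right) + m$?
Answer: $- \frac{535831}{108476} \approx -4.9396$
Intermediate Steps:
$m = 2$ ($m = 3 - 1 = 2$)
$W{\left(c,Q \right)} = 2 + Q + c$ ($W{\left(c,Q \right)} = \left(c + Q\right) + 2 = \left(Q + c\right) + 2 = 2 + Q + c$)
$r{\left(v,N \right)} = N + v$
$P{\left(G \right)} = -84535 - 265 G$ ($P{\left(G \right)} = \left(303 + \left(G + 16\right)\right) \left(\left(2 - 9 - 18\right) - 240\right) = \left(303 + \left(16 + G\right)\right) \left(-25 - 240\right) = \left(319 + G\right) \left(-265\right) = -84535 - 265 G$)
$\frac{-270036 + P{\left(684 \right)}}{149472 - 40996} = \frac{-270036 - 265795}{149472 - 40996} = \frac{-270036 - 265795}{108476} = \left(-270036 - 265795\right) \frac{1}{108476} = \left(-535831\right) \frac{1}{108476} = - \frac{535831}{108476}$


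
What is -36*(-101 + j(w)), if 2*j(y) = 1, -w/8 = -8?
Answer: 3618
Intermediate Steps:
w = 64 (w = -8*(-8) = 64)
j(y) = 1/2 (j(y) = (1/2)*1 = 1/2)
-36*(-101 + j(w)) = -36*(-101 + 1/2) = -36*(-201/2) = 3618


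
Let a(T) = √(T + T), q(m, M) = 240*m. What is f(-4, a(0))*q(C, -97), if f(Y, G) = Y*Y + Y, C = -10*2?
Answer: -57600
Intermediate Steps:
C = -20
a(T) = √2*√T (a(T) = √(2*T) = √2*√T)
f(Y, G) = Y + Y² (f(Y, G) = Y² + Y = Y + Y²)
f(-4, a(0))*q(C, -97) = (-4*(1 - 4))*(240*(-20)) = -4*(-3)*(-4800) = 12*(-4800) = -57600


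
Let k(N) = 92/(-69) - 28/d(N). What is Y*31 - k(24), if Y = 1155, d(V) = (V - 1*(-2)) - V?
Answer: 107461/3 ≈ 35820.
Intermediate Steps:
d(V) = 2 (d(V) = (V + 2) - V = (2 + V) - V = 2)
k(N) = -46/3 (k(N) = 92/(-69) - 28/2 = 92*(-1/69) - 28*½ = -4/3 - 14 = -46/3)
Y*31 - k(24) = 1155*31 - 1*(-46/3) = 35805 + 46/3 = 107461/3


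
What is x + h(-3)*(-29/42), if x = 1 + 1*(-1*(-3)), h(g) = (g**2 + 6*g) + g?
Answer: 86/7 ≈ 12.286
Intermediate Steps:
h(g) = g**2 + 7*g
x = 4 (x = 1 + 1*3 = 1 + 3 = 4)
x + h(-3)*(-29/42) = 4 + (-3*(7 - 3))*(-29/42) = 4 + (-3*4)*(-29*1/42) = 4 - 12*(-29/42) = 4 + 58/7 = 86/7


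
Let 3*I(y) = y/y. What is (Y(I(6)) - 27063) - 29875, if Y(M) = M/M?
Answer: -56937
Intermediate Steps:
I(y) = 1/3 (I(y) = (y/y)/3 = (1/3)*1 = 1/3)
Y(M) = 1
(Y(I(6)) - 27063) - 29875 = (1 - 27063) - 29875 = -27062 - 29875 = -56937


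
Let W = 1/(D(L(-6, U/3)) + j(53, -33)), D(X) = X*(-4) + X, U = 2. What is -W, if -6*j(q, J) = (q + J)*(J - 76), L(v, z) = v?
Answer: -3/1144 ≈ -0.0026224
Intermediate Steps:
D(X) = -3*X (D(X) = -4*X + X = -3*X)
j(q, J) = -(-76 + J)*(J + q)/6 (j(q, J) = -(q + J)*(J - 76)/6 = -(J + q)*(-76 + J)/6 = -(-76 + J)*(J + q)/6)
W = 3/1144 (W = 1/(-3*(-6) + (-⅙*(-33)² + (38/3)*(-33) + (38/3)*53 - ⅙*(-33)*53)) = 1/(18 + (-⅙*1089 - 418 + 2014/3 + 583/2)) = 1/(18 + (-363/2 - 418 + 2014/3 + 583/2)) = 1/(18 + 1090/3) = 1/(1144/3) = 3/1144 ≈ 0.0026224)
-W = -1*3/1144 = -3/1144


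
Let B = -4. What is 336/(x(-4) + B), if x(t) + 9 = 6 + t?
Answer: -336/11 ≈ -30.545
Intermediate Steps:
x(t) = -3 + t (x(t) = -9 + (6 + t) = -3 + t)
336/(x(-4) + B) = 336/((-3 - 4) - 4) = 336/(-7 - 4) = 336/(-11) = 336*(-1/11) = -336/11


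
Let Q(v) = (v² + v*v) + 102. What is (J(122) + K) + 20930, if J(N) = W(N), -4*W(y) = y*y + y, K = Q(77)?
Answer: 58277/2 ≈ 29139.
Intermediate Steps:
Q(v) = 102 + 2*v² (Q(v) = (v² + v²) + 102 = 2*v² + 102 = 102 + 2*v²)
K = 11960 (K = 102 + 2*77² = 102 + 2*5929 = 102 + 11858 = 11960)
W(y) = -y/4 - y²/4 (W(y) = -(y*y + y)/4 = -(y² + y)/4 = -(y + y²)/4 = -y/4 - y²/4)
J(N) = -N*(1 + N)/4
(J(122) + K) + 20930 = (-¼*122*(1 + 122) + 11960) + 20930 = (-¼*122*123 + 11960) + 20930 = (-7503/2 + 11960) + 20930 = 16417/2 + 20930 = 58277/2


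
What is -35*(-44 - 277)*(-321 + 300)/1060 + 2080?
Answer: 393773/212 ≈ 1857.4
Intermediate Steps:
-35*(-44 - 277)*(-321 + 300)/1060 + 2080 = -(-11235)*(-21)*(1/1060) + 2080 = -35*6741*(1/1060) + 2080 = -235935*1/1060 + 2080 = -47187/212 + 2080 = 393773/212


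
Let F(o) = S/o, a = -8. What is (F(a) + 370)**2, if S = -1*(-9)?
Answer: 8708401/64 ≈ 1.3607e+5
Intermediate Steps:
S = 9
F(o) = 9/o
(F(a) + 370)**2 = (9/(-8) + 370)**2 = (9*(-1/8) + 370)**2 = (-9/8 + 370)**2 = (2951/8)**2 = 8708401/64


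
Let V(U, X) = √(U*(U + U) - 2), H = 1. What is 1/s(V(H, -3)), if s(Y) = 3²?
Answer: ⅑ ≈ 0.11111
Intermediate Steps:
V(U, X) = √(-2 + 2*U²) (V(U, X) = √(U*(2*U) - 2) = √(2*U² - 2) = √(-2 + 2*U²))
s(Y) = 9
1/s(V(H, -3)) = 1/9 = ⅑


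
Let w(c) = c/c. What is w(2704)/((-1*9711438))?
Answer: -1/9711438 ≈ -1.0297e-7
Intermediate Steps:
w(c) = 1
w(2704)/((-1*9711438)) = 1/(-1*9711438) = 1/(-9711438) = 1*(-1/9711438) = -1/9711438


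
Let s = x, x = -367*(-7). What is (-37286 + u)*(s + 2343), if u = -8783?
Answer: -226290928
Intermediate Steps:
x = 2569
s = 2569
(-37286 + u)*(s + 2343) = (-37286 - 8783)*(2569 + 2343) = -46069*4912 = -226290928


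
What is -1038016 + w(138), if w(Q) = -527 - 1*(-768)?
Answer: -1037775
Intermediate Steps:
w(Q) = 241 (w(Q) = -527 + 768 = 241)
-1038016 + w(138) = -1038016 + 241 = -1037775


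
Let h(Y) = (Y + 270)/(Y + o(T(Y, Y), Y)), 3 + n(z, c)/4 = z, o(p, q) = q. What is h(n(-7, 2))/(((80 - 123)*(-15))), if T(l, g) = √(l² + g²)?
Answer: -23/5160 ≈ -0.0044574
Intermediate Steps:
T(l, g) = √(g² + l²)
n(z, c) = -12 + 4*z
h(Y) = (270 + Y)/(2*Y) (h(Y) = (Y + 270)/(Y + Y) = (270 + Y)/((2*Y)) = (270 + Y)*(1/(2*Y)) = (270 + Y)/(2*Y))
h(n(-7, 2))/(((80 - 123)*(-15))) = ((270 + (-12 + 4*(-7)))/(2*(-12 + 4*(-7))))/(((80 - 123)*(-15))) = ((270 + (-12 - 28))/(2*(-12 - 28)))/((-43*(-15))) = ((½)*(270 - 40)/(-40))/645 = ((½)*(-1/40)*230)*(1/645) = -23/8*1/645 = -23/5160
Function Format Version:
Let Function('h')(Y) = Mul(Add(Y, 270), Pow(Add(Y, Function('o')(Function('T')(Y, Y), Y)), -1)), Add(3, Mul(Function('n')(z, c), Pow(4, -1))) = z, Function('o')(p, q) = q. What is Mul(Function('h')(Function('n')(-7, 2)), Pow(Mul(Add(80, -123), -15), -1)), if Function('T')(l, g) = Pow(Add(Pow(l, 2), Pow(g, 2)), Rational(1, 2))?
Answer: Rational(-23, 5160) ≈ -0.0044574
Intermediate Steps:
Function('T')(l, g) = Pow(Add(Pow(g, 2), Pow(l, 2)), Rational(1, 2))
Function('n')(z, c) = Add(-12, Mul(4, z))
Function('h')(Y) = Mul(Rational(1, 2), Pow(Y, -1), Add(270, Y)) (Function('h')(Y) = Mul(Add(Y, 270), Pow(Add(Y, Y), -1)) = Mul(Add(270, Y), Pow(Mul(2, Y), -1)) = Mul(Add(270, Y), Mul(Rational(1, 2), Pow(Y, -1))) = Mul(Rational(1, 2), Pow(Y, -1), Add(270, Y)))
Mul(Function('h')(Function('n')(-7, 2)), Pow(Mul(Add(80, -123), -15), -1)) = Mul(Mul(Rational(1, 2), Pow(Add(-12, Mul(4, -7)), -1), Add(270, Add(-12, Mul(4, -7)))), Pow(Mul(Add(80, -123), -15), -1)) = Mul(Mul(Rational(1, 2), Pow(Add(-12, -28), -1), Add(270, Add(-12, -28))), Pow(Mul(-43, -15), -1)) = Mul(Mul(Rational(1, 2), Pow(-40, -1), Add(270, -40)), Pow(645, -1)) = Mul(Mul(Rational(1, 2), Rational(-1, 40), 230), Rational(1, 645)) = Mul(Rational(-23, 8), Rational(1, 645)) = Rational(-23, 5160)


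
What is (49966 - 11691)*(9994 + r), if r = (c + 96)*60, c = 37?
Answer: 687954850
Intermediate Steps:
r = 7980 (r = (37 + 96)*60 = 133*60 = 7980)
(49966 - 11691)*(9994 + r) = (49966 - 11691)*(9994 + 7980) = 38275*17974 = 687954850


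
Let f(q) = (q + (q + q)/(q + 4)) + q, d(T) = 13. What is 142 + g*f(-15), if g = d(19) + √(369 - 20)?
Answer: -2338/11 - 300*√349/11 ≈ -722.04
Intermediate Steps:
g = 13 + √349 (g = 13 + √(369 - 20) = 13 + √349 ≈ 31.682)
f(q) = 2*q + 2*q/(4 + q) (f(q) = (q + (2*q)/(4 + q)) + q = (q + 2*q/(4 + q)) + q = 2*q + 2*q/(4 + q))
142 + g*f(-15) = 142 + (13 + √349)*(2*(-15)*(5 - 15)/(4 - 15)) = 142 + (13 + √349)*(2*(-15)*(-10)/(-11)) = 142 + (13 + √349)*(2*(-15)*(-1/11)*(-10)) = 142 + (13 + √349)*(-300/11) = 142 + (-3900/11 - 300*√349/11) = -2338/11 - 300*√349/11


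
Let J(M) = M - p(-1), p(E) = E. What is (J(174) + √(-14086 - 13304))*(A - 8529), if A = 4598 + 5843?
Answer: 334600 + 1912*I*√27390 ≈ 3.346e+5 + 3.1643e+5*I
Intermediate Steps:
A = 10441
J(M) = 1 + M (J(M) = M - 1*(-1) = M + 1 = 1 + M)
(J(174) + √(-14086 - 13304))*(A - 8529) = ((1 + 174) + √(-14086 - 13304))*(10441 - 8529) = (175 + √(-27390))*1912 = (175 + I*√27390)*1912 = 334600 + 1912*I*√27390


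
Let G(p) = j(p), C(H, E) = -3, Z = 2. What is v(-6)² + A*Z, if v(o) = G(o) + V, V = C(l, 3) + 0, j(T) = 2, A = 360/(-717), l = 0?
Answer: -1/239 ≈ -0.0041841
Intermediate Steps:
A = -120/239 (A = 360*(-1/717) = -120/239 ≈ -0.50209)
G(p) = 2
V = -3 (V = -3 + 0 = -3)
v(o) = -1 (v(o) = 2 - 3 = -1)
v(-6)² + A*Z = (-1)² - 120/239*2 = 1 - 240/239 = -1/239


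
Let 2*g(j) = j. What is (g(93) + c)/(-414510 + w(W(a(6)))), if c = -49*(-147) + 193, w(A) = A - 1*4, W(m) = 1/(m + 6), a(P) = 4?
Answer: -74425/4145139 ≈ -0.017955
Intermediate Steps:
g(j) = j/2
W(m) = 1/(6 + m)
w(A) = -4 + A (w(A) = A - 4 = -4 + A)
c = 7396 (c = 7203 + 193 = 7396)
(g(93) + c)/(-414510 + w(W(a(6)))) = ((1/2)*93 + 7396)/(-414510 + (-4 + 1/(6 + 4))) = (93/2 + 7396)/(-414510 + (-4 + 1/10)) = 14885/(2*(-414510 + (-4 + 1/10))) = 14885/(2*(-414510 - 39/10)) = 14885/(2*(-4145139/10)) = (14885/2)*(-10/4145139) = -74425/4145139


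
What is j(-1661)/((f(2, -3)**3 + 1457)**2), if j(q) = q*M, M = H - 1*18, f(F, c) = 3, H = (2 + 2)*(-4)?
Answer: 28237/1101128 ≈ 0.025644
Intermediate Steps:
H = -16 (H = 4*(-4) = -16)
M = -34 (M = -16 - 1*18 = -16 - 18 = -34)
j(q) = -34*q (j(q) = q*(-34) = -34*q)
j(-1661)/((f(2, -3)**3 + 1457)**2) = (-34*(-1661))/((3**3 + 1457)**2) = 56474/((27 + 1457)**2) = 56474/(1484**2) = 56474/2202256 = 56474*(1/2202256) = 28237/1101128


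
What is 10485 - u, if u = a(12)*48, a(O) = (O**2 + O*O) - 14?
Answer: -2667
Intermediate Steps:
a(O) = -14 + 2*O**2 (a(O) = (O**2 + O**2) - 14 = 2*O**2 - 14 = -14 + 2*O**2)
u = 13152 (u = (-14 + 2*12**2)*48 = (-14 + 2*144)*48 = (-14 + 288)*48 = 274*48 = 13152)
10485 - u = 10485 - 1*13152 = 10485 - 13152 = -2667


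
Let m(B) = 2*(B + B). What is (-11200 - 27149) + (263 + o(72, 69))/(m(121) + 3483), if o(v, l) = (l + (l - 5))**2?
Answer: -152112531/3967 ≈ -38345.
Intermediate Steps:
o(v, l) = (-5 + 2*l)**2 (o(v, l) = (l + (-5 + l))**2 = (-5 + 2*l)**2)
m(B) = 4*B (m(B) = 2*(2*B) = 4*B)
(-11200 - 27149) + (263 + o(72, 69))/(m(121) + 3483) = (-11200 - 27149) + (263 + (-5 + 2*69)**2)/(4*121 + 3483) = -38349 + (263 + (-5 + 138)**2)/(484 + 3483) = -38349 + (263 + 133**2)/3967 = -38349 + (263 + 17689)*(1/3967) = -38349 + 17952*(1/3967) = -38349 + 17952/3967 = -152112531/3967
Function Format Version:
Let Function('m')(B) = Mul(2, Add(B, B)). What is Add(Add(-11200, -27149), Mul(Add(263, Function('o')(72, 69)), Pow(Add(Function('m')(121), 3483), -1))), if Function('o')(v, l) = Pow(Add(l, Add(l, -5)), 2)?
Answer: Rational(-152112531, 3967) ≈ -38345.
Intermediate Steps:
Function('o')(v, l) = Pow(Add(-5, Mul(2, l)), 2) (Function('o')(v, l) = Pow(Add(l, Add(-5, l)), 2) = Pow(Add(-5, Mul(2, l)), 2))
Function('m')(B) = Mul(4, B) (Function('m')(B) = Mul(2, Mul(2, B)) = Mul(4, B))
Add(Add(-11200, -27149), Mul(Add(263, Function('o')(72, 69)), Pow(Add(Function('m')(121), 3483), -1))) = Add(Add(-11200, -27149), Mul(Add(263, Pow(Add(-5, Mul(2, 69)), 2)), Pow(Add(Mul(4, 121), 3483), -1))) = Add(-38349, Mul(Add(263, Pow(Add(-5, 138), 2)), Pow(Add(484, 3483), -1))) = Add(-38349, Mul(Add(263, Pow(133, 2)), Pow(3967, -1))) = Add(-38349, Mul(Add(263, 17689), Rational(1, 3967))) = Add(-38349, Mul(17952, Rational(1, 3967))) = Add(-38349, Rational(17952, 3967)) = Rational(-152112531, 3967)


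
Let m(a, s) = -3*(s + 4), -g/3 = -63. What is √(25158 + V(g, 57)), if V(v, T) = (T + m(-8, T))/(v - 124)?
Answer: 2*√26571090/65 ≈ 158.61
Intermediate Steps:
g = 189 (g = -3*(-63) = 189)
m(a, s) = -12 - 3*s (m(a, s) = -3*(4 + s) = -12 - 3*s)
V(v, T) = (-12 - 2*T)/(-124 + v) (V(v, T) = (T + (-12 - 3*T))/(v - 124) = (-12 - 2*T)/(-124 + v))
√(25158 + V(g, 57)) = √(25158 + 2*(-6 - 1*57)/(-124 + 189)) = √(25158 + 2*(-6 - 57)/65) = √(25158 + 2*(1/65)*(-63)) = √(25158 - 126/65) = √(1635144/65) = 2*√26571090/65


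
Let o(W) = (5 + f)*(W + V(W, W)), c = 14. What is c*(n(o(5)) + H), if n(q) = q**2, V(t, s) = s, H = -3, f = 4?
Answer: 113358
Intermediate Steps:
o(W) = 18*W (o(W) = (5 + 4)*(W + W) = 9*(2*W) = 18*W)
c*(n(o(5)) + H) = 14*((18*5)**2 - 3) = 14*(90**2 - 3) = 14*(8100 - 3) = 14*8097 = 113358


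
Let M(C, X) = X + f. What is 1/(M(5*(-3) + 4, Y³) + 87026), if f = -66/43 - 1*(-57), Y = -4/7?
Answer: 14749/1284361777 ≈ 1.1484e-5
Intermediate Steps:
Y = -4/7 (Y = -4*⅐ = -4/7 ≈ -0.57143)
f = 2385/43 (f = -66*1/43 + 57 = -66/43 + 57 = 2385/43 ≈ 55.465)
M(C, X) = 2385/43 + X (M(C, X) = X + 2385/43 = 2385/43 + X)
1/(M(5*(-3) + 4, Y³) + 87026) = 1/((2385/43 + (-4/7)³) + 87026) = 1/((2385/43 - 64/343) + 87026) = 1/(815303/14749 + 87026) = 1/(1284361777/14749) = 14749/1284361777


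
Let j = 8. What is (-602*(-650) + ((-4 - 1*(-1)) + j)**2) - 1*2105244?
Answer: -1713919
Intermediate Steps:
(-602*(-650) + ((-4 - 1*(-1)) + j)**2) - 1*2105244 = (-602*(-650) + ((-4 - 1*(-1)) + 8)**2) - 1*2105244 = (391300 + ((-4 + 1) + 8)**2) - 2105244 = (391300 + (-3 + 8)**2) - 2105244 = (391300 + 5**2) - 2105244 = (391300 + 25) - 2105244 = 391325 - 2105244 = -1713919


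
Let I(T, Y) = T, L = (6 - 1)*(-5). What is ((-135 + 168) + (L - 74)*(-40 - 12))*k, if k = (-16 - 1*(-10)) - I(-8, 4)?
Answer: 10362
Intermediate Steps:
L = -25 (L = 5*(-5) = -25)
k = 2 (k = (-16 - 1*(-10)) - 1*(-8) = (-16 + 10) + 8 = -6 + 8 = 2)
((-135 + 168) + (L - 74)*(-40 - 12))*k = ((-135 + 168) + (-25 - 74)*(-40 - 12))*2 = (33 - 99*(-52))*2 = (33 + 5148)*2 = 5181*2 = 10362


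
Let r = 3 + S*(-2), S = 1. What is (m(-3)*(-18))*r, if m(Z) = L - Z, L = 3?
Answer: -108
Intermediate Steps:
m(Z) = 3 - Z
r = 1 (r = 3 + 1*(-2) = 3 - 2 = 1)
(m(-3)*(-18))*r = ((3 - 1*(-3))*(-18))*1 = ((3 + 3)*(-18))*1 = (6*(-18))*1 = -108*1 = -108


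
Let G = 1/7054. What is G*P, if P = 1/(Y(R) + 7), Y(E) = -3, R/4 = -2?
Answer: 1/28216 ≈ 3.5441e-5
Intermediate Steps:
R = -8 (R = 4*(-2) = -8)
G = 1/7054 ≈ 0.00014176
P = 1/4 (P = 1/(-3 + 7) = 1/4 ≈ 0.25000)
G*P = (1/7054)*(1/4) = 1/28216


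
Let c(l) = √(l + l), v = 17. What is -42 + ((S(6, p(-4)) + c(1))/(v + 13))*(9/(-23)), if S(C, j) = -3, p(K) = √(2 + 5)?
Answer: -9651/230 - 3*√2/230 ≈ -41.979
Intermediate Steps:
c(l) = √2*√l (c(l) = √(2*l) = √2*√l)
p(K) = √7
-42 + ((S(6, p(-4)) + c(1))/(v + 13))*(9/(-23)) = -42 + ((-3 + √2*√1)/(17 + 13))*(9/(-23)) = -42 + ((-3 + √2*1)/30)*(9*(-1/23)) = -42 + ((-3 + √2)*(1/30))*(-9/23) = -42 + (-⅒ + √2/30)*(-9/23) = -42 + (9/230 - 3*√2/230) = -9651/230 - 3*√2/230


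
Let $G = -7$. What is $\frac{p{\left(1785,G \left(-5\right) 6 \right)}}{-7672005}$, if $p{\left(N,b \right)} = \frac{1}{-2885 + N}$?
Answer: $\frac{1}{8439205500} \approx 1.1849 \cdot 10^{-10}$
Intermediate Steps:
$\frac{p{\left(1785,G \left(-5\right) 6 \right)}}{-7672005} = \frac{1}{\left(-2885 + 1785\right) \left(-7672005\right)} = \frac{1}{-1100} \left(- \frac{1}{7672005}\right) = \left(- \frac{1}{1100}\right) \left(- \frac{1}{7672005}\right) = \frac{1}{8439205500}$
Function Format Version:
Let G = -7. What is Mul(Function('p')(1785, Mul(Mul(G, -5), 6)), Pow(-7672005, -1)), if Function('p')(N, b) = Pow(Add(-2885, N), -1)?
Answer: Rational(1, 8439205500) ≈ 1.1849e-10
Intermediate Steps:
Mul(Function('p')(1785, Mul(Mul(G, -5), 6)), Pow(-7672005, -1)) = Mul(Pow(Add(-2885, 1785), -1), Pow(-7672005, -1)) = Mul(Pow(-1100, -1), Rational(-1, 7672005)) = Mul(Rational(-1, 1100), Rational(-1, 7672005)) = Rational(1, 8439205500)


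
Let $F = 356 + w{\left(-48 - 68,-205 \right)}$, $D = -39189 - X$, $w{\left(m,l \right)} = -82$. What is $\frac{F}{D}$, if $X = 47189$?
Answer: $- \frac{137}{43189} \approx -0.0031721$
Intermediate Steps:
$D = -86378$ ($D = -39189 - 47189 = -86378$)
$F = 274$ ($F = 356 - 82 = 274$)
$\frac{F}{D} = \frac{274}{-86378} = 274 \left(- \frac{1}{86378}\right) = - \frac{137}{43189}$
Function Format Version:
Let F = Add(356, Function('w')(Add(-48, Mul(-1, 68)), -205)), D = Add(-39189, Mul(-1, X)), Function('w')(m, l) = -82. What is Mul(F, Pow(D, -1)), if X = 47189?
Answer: Rational(-137, 43189) ≈ -0.0031721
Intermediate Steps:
D = -86378 (D = Add(-39189, Mul(-1, 47189)) = Add(-39189, -47189) = -86378)
F = 274 (F = Add(356, -82) = 274)
Mul(F, Pow(D, -1)) = Mul(274, Pow(-86378, -1)) = Mul(274, Rational(-1, 86378)) = Rational(-137, 43189)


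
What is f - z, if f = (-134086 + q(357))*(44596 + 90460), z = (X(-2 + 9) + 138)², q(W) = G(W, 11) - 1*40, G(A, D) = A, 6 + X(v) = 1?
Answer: -18066323753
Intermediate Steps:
X(v) = -5 (X(v) = -6 + 1 = -5)
q(W) = -40 + W (q(W) = W - 1*40 = W - 40 = -40 + W)
z = 17689 (z = (-5 + 138)² = 133² = 17689)
f = -18066306064 (f = (-134086 + (-40 + 357))*(44596 + 90460) = (-134086 + 317)*135056 = -133769*135056 = -18066306064)
f - z = -18066306064 - 1*17689 = -18066306064 - 17689 = -18066323753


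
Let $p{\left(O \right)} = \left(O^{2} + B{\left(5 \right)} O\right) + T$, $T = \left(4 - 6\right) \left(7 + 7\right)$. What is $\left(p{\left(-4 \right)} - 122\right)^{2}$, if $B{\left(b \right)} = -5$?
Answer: $12996$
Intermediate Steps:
$T = -28$ ($T = \left(-2\right) 14 = -28$)
$p{\left(O \right)} = -28 + O^{2} - 5 O$ ($p{\left(O \right)} = \left(O^{2} - 5 O\right) - 28 = -28 + O^{2} - 5 O$)
$\left(p{\left(-4 \right)} - 122\right)^{2} = \left(\left(-28 + \left(-4\right)^{2} - -20\right) - 122\right)^{2} = \left(\left(-28 + 16 + 20\right) - 122\right)^{2} = \left(8 - 122\right)^{2} = \left(-114\right)^{2} = 12996$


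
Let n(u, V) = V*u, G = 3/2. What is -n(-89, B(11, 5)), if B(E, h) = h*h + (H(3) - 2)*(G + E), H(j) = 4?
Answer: 4450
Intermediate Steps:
G = 3/2 (G = 3*(½) = 3/2 ≈ 1.5000)
B(E, h) = 3 + h² + 2*E (B(E, h) = h*h + (4 - 2)*(3/2 + E) = h² + 2*(3/2 + E) = h² + (3 + 2*E) = 3 + h² + 2*E)
-n(-89, B(11, 5)) = -(3 + 5² + 2*11)*(-89) = -(3 + 25 + 22)*(-89) = -50*(-89) = -1*(-4450) = 4450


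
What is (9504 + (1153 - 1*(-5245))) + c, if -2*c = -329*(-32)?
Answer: 10638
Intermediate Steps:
c = -5264 (c = -(-329)*(-32)/2 = -½*10528 = -5264)
(9504 + (1153 - 1*(-5245))) + c = (9504 + (1153 - 1*(-5245))) - 5264 = (9504 + (1153 + 5245)) - 5264 = (9504 + 6398) - 5264 = 15902 - 5264 = 10638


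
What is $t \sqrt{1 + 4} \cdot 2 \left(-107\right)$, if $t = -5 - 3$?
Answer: $1712 \sqrt{5} \approx 3828.1$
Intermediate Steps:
$t = -8$
$t \sqrt{1 + 4} \cdot 2 \left(-107\right) = - 8 \sqrt{1 + 4} \cdot 2 \left(-107\right) = - 8 \sqrt{5} \cdot 2 \left(-107\right) = - 16 \sqrt{5} \left(-107\right) = 1712 \sqrt{5}$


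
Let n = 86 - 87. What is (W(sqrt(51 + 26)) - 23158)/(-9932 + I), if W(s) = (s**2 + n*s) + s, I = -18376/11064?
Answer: 31921023/13738253 ≈ 2.3235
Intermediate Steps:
I = -2297/1383 (I = -18376*1/11064 = -2297/1383 ≈ -1.6609)
n = -1
W(s) = s**2 (W(s) = (s**2 - s) + s = s**2)
(W(sqrt(51 + 26)) - 23158)/(-9932 + I) = ((sqrt(51 + 26))**2 - 23158)/(-9932 - 2297/1383) = ((sqrt(77))**2 - 23158)/(-13738253/1383) = (77 - 23158)*(-1383/13738253) = -23081*(-1383/13738253) = 31921023/13738253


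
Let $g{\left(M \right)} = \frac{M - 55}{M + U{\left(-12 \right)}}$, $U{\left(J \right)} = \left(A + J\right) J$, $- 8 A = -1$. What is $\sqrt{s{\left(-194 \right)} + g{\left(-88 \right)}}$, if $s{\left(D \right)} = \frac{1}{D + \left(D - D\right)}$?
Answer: $\frac{3 i \sqrt{130618842}}{21146} \approx 1.6214 i$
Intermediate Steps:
$s{\left(D \right)} = \frac{1}{D}$ ($s{\left(D \right)} = \frac{1}{D + 0} = \frac{1}{D}$)
$A = \frac{1}{8}$ ($A = \left(- \frac{1}{8}\right) \left(-1\right) = \frac{1}{8} \approx 0.125$)
$U{\left(J \right)} = J \left(\frac{1}{8} + J\right)$ ($U{\left(J \right)} = \left(\frac{1}{8} + J\right) J = J \left(\frac{1}{8} + J\right)$)
$g{\left(M \right)} = \frac{-55 + M}{\frac{285}{2} + M}$ ($g{\left(M \right)} = \frac{M - 55}{M - 12 \left(\frac{1}{8} - 12\right)} = \frac{-55 + M}{M - - \frac{285}{2}} = \frac{-55 + M}{M + \frac{285}{2}} = \frac{-55 + M}{\frac{285}{2} + M}$)
$\sqrt{s{\left(-194 \right)} + g{\left(-88 \right)}} = \sqrt{\frac{1}{-194} + \frac{2 \left(-55 - 88\right)}{285 + 2 \left(-88\right)}} = \sqrt{- \frac{1}{194} + 2 \frac{1}{285 - 176} \left(-143\right)} = \sqrt{- \frac{1}{194} + 2 \cdot \frac{1}{109} \left(-143\right)} = \sqrt{- \frac{1}{194} - \frac{286}{109}} = \sqrt{- \frac{55593}{21146}} = \frac{3 i \sqrt{130618842}}{21146}$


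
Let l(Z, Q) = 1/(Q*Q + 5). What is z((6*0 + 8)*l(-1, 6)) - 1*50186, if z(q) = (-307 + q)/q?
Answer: -414067/8 ≈ -51758.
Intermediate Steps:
l(Z, Q) = 1/(5 + Q**2) (l(Z, Q) = 1/(Q**2 + 5) = 1/(5 + Q**2))
z(q) = (-307 + q)/q
z((6*0 + 8)*l(-1, 6)) - 1*50186 = (-307 + (6*0 + 8)/(5 + 6**2))/(((6*0 + 8)/(5 + 6**2))) - 1*50186 = (-307 + (0 + 8)/(5 + 36))/(((0 + 8)/(5 + 36))) - 50186 = (-307 + 8/41)/((8/41)) - 50186 = (-307 + 8*(1/41))/((8*(1/41))) - 50186 = (-307 + 8/41)/(8/41) - 50186 = (41/8)*(-12579/41) - 50186 = -12579/8 - 50186 = -414067/8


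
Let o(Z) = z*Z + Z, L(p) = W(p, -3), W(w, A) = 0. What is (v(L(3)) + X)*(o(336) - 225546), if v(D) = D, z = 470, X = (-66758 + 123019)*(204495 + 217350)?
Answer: -1597021935763050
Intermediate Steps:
X = 23733421545 (X = 56261*421845 = 23733421545)
L(p) = 0
o(Z) = 471*Z (o(Z) = 470*Z + Z = 471*Z)
(v(L(3)) + X)*(o(336) - 225546) = (0 + 23733421545)*(471*336 - 225546) = 23733421545*(158256 - 225546) = 23733421545*(-67290) = -1597021935763050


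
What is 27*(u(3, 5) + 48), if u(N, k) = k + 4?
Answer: 1539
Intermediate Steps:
u(N, k) = 4 + k
27*(u(3, 5) + 48) = 27*((4 + 5) + 48) = 27*(9 + 48) = 27*57 = 1539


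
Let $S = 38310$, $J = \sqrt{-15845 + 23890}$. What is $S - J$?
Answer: $38310 - \sqrt{8045} \approx 38220.0$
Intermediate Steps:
$J = \sqrt{8045} \approx 89.694$
$S - J = 38310 - \sqrt{8045}$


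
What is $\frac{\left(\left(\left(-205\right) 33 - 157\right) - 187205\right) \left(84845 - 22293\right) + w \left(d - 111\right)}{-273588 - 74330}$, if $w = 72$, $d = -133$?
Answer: $\frac{6071524836}{173959} \approx 34902.0$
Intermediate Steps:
$\frac{\left(\left(\left(-205\right) 33 - 157\right) - 187205\right) \left(84845 - 22293\right) + w \left(d - 111\right)}{-273588 - 74330} = \frac{\left(\left(\left(-205\right) 33 - 157\right) - 187205\right) \left(84845 - 22293\right) + 72 \left(-133 - 111\right)}{-273588 - 74330} = \frac{\left(\left(-6765 - 157\right) - 187205\right) 62552 + 72 \left(-244\right)}{-347918} = \left(\left(-6922 - 187205\right) 62552 - 17568\right) \left(- \frac{1}{347918}\right) = \left(\left(-194127\right) 62552 - 17568\right) \left(- \frac{1}{347918}\right) = \left(-12143032104 - 17568\right) \left(- \frac{1}{347918}\right) = \left(-12143049672\right) \left(- \frac{1}{347918}\right) = \frac{6071524836}{173959}$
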